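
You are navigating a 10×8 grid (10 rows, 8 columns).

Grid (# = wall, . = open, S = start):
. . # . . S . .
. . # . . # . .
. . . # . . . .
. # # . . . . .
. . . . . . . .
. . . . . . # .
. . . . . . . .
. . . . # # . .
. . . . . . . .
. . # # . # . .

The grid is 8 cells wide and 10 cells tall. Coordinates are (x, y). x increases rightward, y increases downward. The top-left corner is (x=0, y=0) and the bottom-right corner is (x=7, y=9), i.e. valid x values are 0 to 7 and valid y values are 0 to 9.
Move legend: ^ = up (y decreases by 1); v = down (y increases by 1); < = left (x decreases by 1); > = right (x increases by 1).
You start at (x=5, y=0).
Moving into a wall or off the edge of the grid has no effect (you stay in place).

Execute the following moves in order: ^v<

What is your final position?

Answer: Final position: (x=4, y=0)

Derivation:
Start: (x=5, y=0)
  ^ (up): blocked, stay at (x=5, y=0)
  v (down): blocked, stay at (x=5, y=0)
  < (left): (x=5, y=0) -> (x=4, y=0)
Final: (x=4, y=0)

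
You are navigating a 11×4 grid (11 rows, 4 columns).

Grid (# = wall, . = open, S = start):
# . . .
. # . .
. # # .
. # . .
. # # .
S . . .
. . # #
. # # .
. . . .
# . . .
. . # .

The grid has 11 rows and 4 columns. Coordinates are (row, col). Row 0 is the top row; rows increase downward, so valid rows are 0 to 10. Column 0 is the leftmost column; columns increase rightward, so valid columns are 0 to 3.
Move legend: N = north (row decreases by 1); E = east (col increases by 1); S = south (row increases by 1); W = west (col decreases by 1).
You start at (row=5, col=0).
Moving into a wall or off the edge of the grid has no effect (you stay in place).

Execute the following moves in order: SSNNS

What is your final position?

Answer: Final position: (row=6, col=0)

Derivation:
Start: (row=5, col=0)
  S (south): (row=5, col=0) -> (row=6, col=0)
  S (south): (row=6, col=0) -> (row=7, col=0)
  N (north): (row=7, col=0) -> (row=6, col=0)
  N (north): (row=6, col=0) -> (row=5, col=0)
  S (south): (row=5, col=0) -> (row=6, col=0)
Final: (row=6, col=0)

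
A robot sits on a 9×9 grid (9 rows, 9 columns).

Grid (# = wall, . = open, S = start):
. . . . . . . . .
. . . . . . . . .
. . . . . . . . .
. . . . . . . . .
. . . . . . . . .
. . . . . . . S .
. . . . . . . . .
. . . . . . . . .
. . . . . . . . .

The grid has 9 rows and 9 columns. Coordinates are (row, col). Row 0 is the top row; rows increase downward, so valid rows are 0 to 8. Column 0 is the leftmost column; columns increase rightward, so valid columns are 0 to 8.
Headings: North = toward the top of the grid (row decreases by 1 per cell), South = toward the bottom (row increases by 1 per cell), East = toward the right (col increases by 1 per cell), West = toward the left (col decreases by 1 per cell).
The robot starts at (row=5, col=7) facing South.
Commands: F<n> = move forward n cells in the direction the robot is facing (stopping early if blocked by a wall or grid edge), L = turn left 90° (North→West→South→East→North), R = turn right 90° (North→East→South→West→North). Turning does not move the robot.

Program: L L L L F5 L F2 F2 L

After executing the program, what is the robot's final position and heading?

Answer: Final position: (row=8, col=8), facing North

Derivation:
Start: (row=5, col=7), facing South
  L: turn left, now facing East
  L: turn left, now facing North
  L: turn left, now facing West
  L: turn left, now facing South
  F5: move forward 3/5 (blocked), now at (row=8, col=7)
  L: turn left, now facing East
  F2: move forward 1/2 (blocked), now at (row=8, col=8)
  F2: move forward 0/2 (blocked), now at (row=8, col=8)
  L: turn left, now facing North
Final: (row=8, col=8), facing North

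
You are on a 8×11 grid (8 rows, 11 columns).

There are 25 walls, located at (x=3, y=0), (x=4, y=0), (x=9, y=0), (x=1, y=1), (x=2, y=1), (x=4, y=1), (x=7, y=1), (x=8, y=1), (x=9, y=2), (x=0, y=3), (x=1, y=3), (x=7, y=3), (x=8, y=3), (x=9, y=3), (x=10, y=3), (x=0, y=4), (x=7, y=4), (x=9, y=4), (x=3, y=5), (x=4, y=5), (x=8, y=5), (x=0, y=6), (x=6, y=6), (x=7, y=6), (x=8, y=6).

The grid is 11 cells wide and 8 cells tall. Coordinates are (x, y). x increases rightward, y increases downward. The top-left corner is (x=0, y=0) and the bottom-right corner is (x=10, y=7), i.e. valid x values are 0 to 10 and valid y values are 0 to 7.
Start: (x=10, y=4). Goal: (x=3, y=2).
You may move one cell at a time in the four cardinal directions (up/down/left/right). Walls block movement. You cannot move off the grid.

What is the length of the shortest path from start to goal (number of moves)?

BFS from (x=10, y=4) until reaching (x=3, y=2):
  Distance 0: (x=10, y=4)
  Distance 1: (x=10, y=5)
  Distance 2: (x=9, y=5), (x=10, y=6)
  Distance 3: (x=9, y=6), (x=10, y=7)
  Distance 4: (x=9, y=7)
  Distance 5: (x=8, y=7)
  Distance 6: (x=7, y=7)
  Distance 7: (x=6, y=7)
  Distance 8: (x=5, y=7)
  Distance 9: (x=5, y=6), (x=4, y=7)
  Distance 10: (x=5, y=5), (x=4, y=6), (x=3, y=7)
  Distance 11: (x=5, y=4), (x=6, y=5), (x=3, y=6), (x=2, y=7)
  Distance 12: (x=5, y=3), (x=4, y=4), (x=6, y=4), (x=7, y=5), (x=2, y=6), (x=1, y=7)
  Distance 13: (x=5, y=2), (x=4, y=3), (x=6, y=3), (x=3, y=4), (x=2, y=5), (x=1, y=6), (x=0, y=7)
  Distance 14: (x=5, y=1), (x=4, y=2), (x=6, y=2), (x=3, y=3), (x=2, y=4), (x=1, y=5)
  Distance 15: (x=5, y=0), (x=6, y=1), (x=3, y=2), (x=7, y=2), (x=2, y=3), (x=1, y=4), (x=0, y=5)  <- goal reached here
One shortest path (15 moves): (x=10, y=4) -> (x=10, y=5) -> (x=9, y=5) -> (x=9, y=6) -> (x=9, y=7) -> (x=8, y=7) -> (x=7, y=7) -> (x=6, y=7) -> (x=5, y=7) -> (x=5, y=6) -> (x=5, y=5) -> (x=5, y=4) -> (x=4, y=4) -> (x=3, y=4) -> (x=3, y=3) -> (x=3, y=2)

Answer: Shortest path length: 15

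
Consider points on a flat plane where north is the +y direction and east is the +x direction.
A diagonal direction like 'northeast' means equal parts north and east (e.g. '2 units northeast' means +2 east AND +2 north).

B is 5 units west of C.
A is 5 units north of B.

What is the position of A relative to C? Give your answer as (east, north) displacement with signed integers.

Answer: A is at (east=-5, north=5) relative to C.

Derivation:
Place C at the origin (east=0, north=0).
  B is 5 units west of C: delta (east=-5, north=+0); B at (east=-5, north=0).
  A is 5 units north of B: delta (east=+0, north=+5); A at (east=-5, north=5).
Therefore A relative to C: (east=-5, north=5).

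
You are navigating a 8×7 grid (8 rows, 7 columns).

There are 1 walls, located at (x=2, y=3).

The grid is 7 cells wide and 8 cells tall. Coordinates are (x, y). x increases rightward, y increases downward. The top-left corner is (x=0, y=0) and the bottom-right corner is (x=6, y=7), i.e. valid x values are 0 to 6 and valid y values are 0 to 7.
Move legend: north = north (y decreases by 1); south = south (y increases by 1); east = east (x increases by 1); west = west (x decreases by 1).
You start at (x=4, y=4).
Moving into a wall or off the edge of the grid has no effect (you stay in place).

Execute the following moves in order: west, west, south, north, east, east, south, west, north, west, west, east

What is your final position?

Start: (x=4, y=4)
  west (west): (x=4, y=4) -> (x=3, y=4)
  west (west): (x=3, y=4) -> (x=2, y=4)
  south (south): (x=2, y=4) -> (x=2, y=5)
  north (north): (x=2, y=5) -> (x=2, y=4)
  east (east): (x=2, y=4) -> (x=3, y=4)
  east (east): (x=3, y=4) -> (x=4, y=4)
  south (south): (x=4, y=4) -> (x=4, y=5)
  west (west): (x=4, y=5) -> (x=3, y=5)
  north (north): (x=3, y=5) -> (x=3, y=4)
  west (west): (x=3, y=4) -> (x=2, y=4)
  west (west): (x=2, y=4) -> (x=1, y=4)
  east (east): (x=1, y=4) -> (x=2, y=4)
Final: (x=2, y=4)

Answer: Final position: (x=2, y=4)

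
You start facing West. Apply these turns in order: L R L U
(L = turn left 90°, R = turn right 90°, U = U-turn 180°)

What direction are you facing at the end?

Start: West
  L (left (90° counter-clockwise)) -> South
  R (right (90° clockwise)) -> West
  L (left (90° counter-clockwise)) -> South
  U (U-turn (180°)) -> North
Final: North

Answer: Final heading: North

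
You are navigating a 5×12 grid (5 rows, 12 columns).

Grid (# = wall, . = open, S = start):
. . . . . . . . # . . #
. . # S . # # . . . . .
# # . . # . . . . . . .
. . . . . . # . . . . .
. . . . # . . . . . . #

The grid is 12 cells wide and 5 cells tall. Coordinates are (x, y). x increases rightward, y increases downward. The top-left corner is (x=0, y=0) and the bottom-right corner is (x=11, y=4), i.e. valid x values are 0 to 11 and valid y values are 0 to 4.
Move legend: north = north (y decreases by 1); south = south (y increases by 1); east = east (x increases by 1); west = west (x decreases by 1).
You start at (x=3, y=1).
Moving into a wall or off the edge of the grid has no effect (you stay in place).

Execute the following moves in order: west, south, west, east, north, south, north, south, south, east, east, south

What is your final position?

Answer: Final position: (x=5, y=4)

Derivation:
Start: (x=3, y=1)
  west (west): blocked, stay at (x=3, y=1)
  south (south): (x=3, y=1) -> (x=3, y=2)
  west (west): (x=3, y=2) -> (x=2, y=2)
  east (east): (x=2, y=2) -> (x=3, y=2)
  north (north): (x=3, y=2) -> (x=3, y=1)
  south (south): (x=3, y=1) -> (x=3, y=2)
  north (north): (x=3, y=2) -> (x=3, y=1)
  south (south): (x=3, y=1) -> (x=3, y=2)
  south (south): (x=3, y=2) -> (x=3, y=3)
  east (east): (x=3, y=3) -> (x=4, y=3)
  east (east): (x=4, y=3) -> (x=5, y=3)
  south (south): (x=5, y=3) -> (x=5, y=4)
Final: (x=5, y=4)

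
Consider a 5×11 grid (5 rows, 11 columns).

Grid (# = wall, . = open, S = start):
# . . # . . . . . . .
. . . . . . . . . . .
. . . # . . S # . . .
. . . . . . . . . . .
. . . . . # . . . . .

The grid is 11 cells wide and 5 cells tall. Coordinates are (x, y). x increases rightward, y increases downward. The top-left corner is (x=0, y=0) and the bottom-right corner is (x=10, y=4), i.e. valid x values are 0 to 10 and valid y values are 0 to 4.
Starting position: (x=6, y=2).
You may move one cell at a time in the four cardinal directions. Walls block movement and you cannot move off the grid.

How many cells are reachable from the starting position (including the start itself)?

Answer: Reachable cells: 50

Derivation:
BFS flood-fill from (x=6, y=2):
  Distance 0: (x=6, y=2)
  Distance 1: (x=6, y=1), (x=5, y=2), (x=6, y=3)
  Distance 2: (x=6, y=0), (x=5, y=1), (x=7, y=1), (x=4, y=2), (x=5, y=3), (x=7, y=3), (x=6, y=4)
  Distance 3: (x=5, y=0), (x=7, y=0), (x=4, y=1), (x=8, y=1), (x=4, y=3), (x=8, y=3), (x=7, y=4)
  Distance 4: (x=4, y=0), (x=8, y=0), (x=3, y=1), (x=9, y=1), (x=8, y=2), (x=3, y=3), (x=9, y=3), (x=4, y=4), (x=8, y=4)
  Distance 5: (x=9, y=0), (x=2, y=1), (x=10, y=1), (x=9, y=2), (x=2, y=3), (x=10, y=3), (x=3, y=4), (x=9, y=4)
  Distance 6: (x=2, y=0), (x=10, y=0), (x=1, y=1), (x=2, y=2), (x=10, y=2), (x=1, y=3), (x=2, y=4), (x=10, y=4)
  Distance 7: (x=1, y=0), (x=0, y=1), (x=1, y=2), (x=0, y=3), (x=1, y=4)
  Distance 8: (x=0, y=2), (x=0, y=4)
Total reachable: 50 (grid has 50 open cells total)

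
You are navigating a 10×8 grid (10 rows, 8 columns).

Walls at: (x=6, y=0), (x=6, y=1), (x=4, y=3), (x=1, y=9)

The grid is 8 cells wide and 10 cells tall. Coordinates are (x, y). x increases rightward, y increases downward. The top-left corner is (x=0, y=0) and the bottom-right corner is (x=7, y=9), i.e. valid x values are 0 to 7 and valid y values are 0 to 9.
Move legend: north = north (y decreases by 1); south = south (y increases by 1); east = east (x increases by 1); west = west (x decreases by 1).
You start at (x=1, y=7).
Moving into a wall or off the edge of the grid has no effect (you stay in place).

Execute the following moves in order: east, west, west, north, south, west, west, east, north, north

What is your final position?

Start: (x=1, y=7)
  east (east): (x=1, y=7) -> (x=2, y=7)
  west (west): (x=2, y=7) -> (x=1, y=7)
  west (west): (x=1, y=7) -> (x=0, y=7)
  north (north): (x=0, y=7) -> (x=0, y=6)
  south (south): (x=0, y=6) -> (x=0, y=7)
  west (west): blocked, stay at (x=0, y=7)
  west (west): blocked, stay at (x=0, y=7)
  east (east): (x=0, y=7) -> (x=1, y=7)
  north (north): (x=1, y=7) -> (x=1, y=6)
  north (north): (x=1, y=6) -> (x=1, y=5)
Final: (x=1, y=5)

Answer: Final position: (x=1, y=5)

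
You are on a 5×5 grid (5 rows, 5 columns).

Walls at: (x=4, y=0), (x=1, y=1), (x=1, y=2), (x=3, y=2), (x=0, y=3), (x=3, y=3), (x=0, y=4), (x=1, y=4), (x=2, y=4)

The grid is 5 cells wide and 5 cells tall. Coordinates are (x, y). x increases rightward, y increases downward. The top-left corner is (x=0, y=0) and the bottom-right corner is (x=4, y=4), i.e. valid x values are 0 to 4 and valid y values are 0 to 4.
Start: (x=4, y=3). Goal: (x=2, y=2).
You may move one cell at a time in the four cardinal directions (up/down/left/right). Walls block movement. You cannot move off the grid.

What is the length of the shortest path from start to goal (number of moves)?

BFS from (x=4, y=3) until reaching (x=2, y=2):
  Distance 0: (x=4, y=3)
  Distance 1: (x=4, y=2), (x=4, y=4)
  Distance 2: (x=4, y=1), (x=3, y=4)
  Distance 3: (x=3, y=1)
  Distance 4: (x=3, y=0), (x=2, y=1)
  Distance 5: (x=2, y=0), (x=2, y=2)  <- goal reached here
One shortest path (5 moves): (x=4, y=3) -> (x=4, y=2) -> (x=4, y=1) -> (x=3, y=1) -> (x=2, y=1) -> (x=2, y=2)

Answer: Shortest path length: 5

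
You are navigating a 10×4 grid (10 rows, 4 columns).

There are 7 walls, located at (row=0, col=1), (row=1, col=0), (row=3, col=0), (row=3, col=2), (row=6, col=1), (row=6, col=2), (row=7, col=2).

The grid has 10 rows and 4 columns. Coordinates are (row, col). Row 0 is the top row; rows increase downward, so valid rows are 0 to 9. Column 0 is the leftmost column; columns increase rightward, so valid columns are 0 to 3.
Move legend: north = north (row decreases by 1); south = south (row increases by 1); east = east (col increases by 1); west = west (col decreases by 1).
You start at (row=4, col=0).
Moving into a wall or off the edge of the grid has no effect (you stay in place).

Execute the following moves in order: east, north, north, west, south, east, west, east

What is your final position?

Answer: Final position: (row=2, col=1)

Derivation:
Start: (row=4, col=0)
  east (east): (row=4, col=0) -> (row=4, col=1)
  north (north): (row=4, col=1) -> (row=3, col=1)
  north (north): (row=3, col=1) -> (row=2, col=1)
  west (west): (row=2, col=1) -> (row=2, col=0)
  south (south): blocked, stay at (row=2, col=0)
  east (east): (row=2, col=0) -> (row=2, col=1)
  west (west): (row=2, col=1) -> (row=2, col=0)
  east (east): (row=2, col=0) -> (row=2, col=1)
Final: (row=2, col=1)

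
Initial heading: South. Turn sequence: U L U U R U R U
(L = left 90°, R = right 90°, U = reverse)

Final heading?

Start: South
  U (U-turn (180°)) -> North
  L (left (90° counter-clockwise)) -> West
  U (U-turn (180°)) -> East
  U (U-turn (180°)) -> West
  R (right (90° clockwise)) -> North
  U (U-turn (180°)) -> South
  R (right (90° clockwise)) -> West
  U (U-turn (180°)) -> East
Final: East

Answer: Final heading: East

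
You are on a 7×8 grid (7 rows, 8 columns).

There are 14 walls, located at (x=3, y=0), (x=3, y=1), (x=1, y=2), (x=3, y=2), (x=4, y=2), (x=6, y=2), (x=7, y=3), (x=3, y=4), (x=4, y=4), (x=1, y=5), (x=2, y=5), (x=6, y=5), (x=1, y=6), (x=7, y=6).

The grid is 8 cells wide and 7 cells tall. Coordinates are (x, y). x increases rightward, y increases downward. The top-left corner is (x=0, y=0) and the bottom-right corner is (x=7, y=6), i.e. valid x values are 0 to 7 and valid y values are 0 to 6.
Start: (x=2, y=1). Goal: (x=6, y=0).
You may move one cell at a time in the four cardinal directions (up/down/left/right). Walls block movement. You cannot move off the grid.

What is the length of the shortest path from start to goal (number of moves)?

BFS from (x=2, y=1) until reaching (x=6, y=0):
  Distance 0: (x=2, y=1)
  Distance 1: (x=2, y=0), (x=1, y=1), (x=2, y=2)
  Distance 2: (x=1, y=0), (x=0, y=1), (x=2, y=3)
  Distance 3: (x=0, y=0), (x=0, y=2), (x=1, y=3), (x=3, y=3), (x=2, y=4)
  Distance 4: (x=0, y=3), (x=4, y=3), (x=1, y=4)
  Distance 5: (x=5, y=3), (x=0, y=4)
  Distance 6: (x=5, y=2), (x=6, y=3), (x=5, y=4), (x=0, y=5)
  Distance 7: (x=5, y=1), (x=6, y=4), (x=5, y=5), (x=0, y=6)
  Distance 8: (x=5, y=0), (x=4, y=1), (x=6, y=1), (x=7, y=4), (x=4, y=5), (x=5, y=6)
  Distance 9: (x=4, y=0), (x=6, y=0), (x=7, y=1), (x=3, y=5), (x=7, y=5), (x=4, y=6), (x=6, y=6)  <- goal reached here
One shortest path (9 moves): (x=2, y=1) -> (x=2, y=2) -> (x=2, y=3) -> (x=3, y=3) -> (x=4, y=3) -> (x=5, y=3) -> (x=5, y=2) -> (x=5, y=1) -> (x=6, y=1) -> (x=6, y=0)

Answer: Shortest path length: 9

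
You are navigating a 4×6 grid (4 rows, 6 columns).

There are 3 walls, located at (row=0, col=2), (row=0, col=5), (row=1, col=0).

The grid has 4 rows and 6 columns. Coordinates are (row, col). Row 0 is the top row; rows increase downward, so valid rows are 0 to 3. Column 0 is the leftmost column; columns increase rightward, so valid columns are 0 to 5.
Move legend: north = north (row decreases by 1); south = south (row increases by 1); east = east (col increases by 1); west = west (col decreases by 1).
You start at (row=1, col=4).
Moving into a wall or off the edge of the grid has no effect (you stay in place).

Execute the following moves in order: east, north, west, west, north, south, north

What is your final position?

Answer: Final position: (row=0, col=3)

Derivation:
Start: (row=1, col=4)
  east (east): (row=1, col=4) -> (row=1, col=5)
  north (north): blocked, stay at (row=1, col=5)
  west (west): (row=1, col=5) -> (row=1, col=4)
  west (west): (row=1, col=4) -> (row=1, col=3)
  north (north): (row=1, col=3) -> (row=0, col=3)
  south (south): (row=0, col=3) -> (row=1, col=3)
  north (north): (row=1, col=3) -> (row=0, col=3)
Final: (row=0, col=3)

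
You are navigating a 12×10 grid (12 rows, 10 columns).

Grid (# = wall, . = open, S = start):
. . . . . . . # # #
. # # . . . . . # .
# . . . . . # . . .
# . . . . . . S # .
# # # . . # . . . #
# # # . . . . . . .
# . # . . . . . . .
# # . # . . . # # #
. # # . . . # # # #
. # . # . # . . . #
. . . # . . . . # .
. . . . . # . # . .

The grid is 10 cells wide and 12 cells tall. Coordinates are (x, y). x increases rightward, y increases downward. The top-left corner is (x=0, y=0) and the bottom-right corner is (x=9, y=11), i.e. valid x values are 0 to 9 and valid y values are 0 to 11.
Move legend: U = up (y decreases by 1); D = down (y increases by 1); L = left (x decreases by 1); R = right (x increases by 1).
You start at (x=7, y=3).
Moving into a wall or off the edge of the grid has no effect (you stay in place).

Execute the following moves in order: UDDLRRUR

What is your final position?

Answer: Final position: (x=8, y=4)

Derivation:
Start: (x=7, y=3)
  U (up): (x=7, y=3) -> (x=7, y=2)
  D (down): (x=7, y=2) -> (x=7, y=3)
  D (down): (x=7, y=3) -> (x=7, y=4)
  L (left): (x=7, y=4) -> (x=6, y=4)
  R (right): (x=6, y=4) -> (x=7, y=4)
  R (right): (x=7, y=4) -> (x=8, y=4)
  U (up): blocked, stay at (x=8, y=4)
  R (right): blocked, stay at (x=8, y=4)
Final: (x=8, y=4)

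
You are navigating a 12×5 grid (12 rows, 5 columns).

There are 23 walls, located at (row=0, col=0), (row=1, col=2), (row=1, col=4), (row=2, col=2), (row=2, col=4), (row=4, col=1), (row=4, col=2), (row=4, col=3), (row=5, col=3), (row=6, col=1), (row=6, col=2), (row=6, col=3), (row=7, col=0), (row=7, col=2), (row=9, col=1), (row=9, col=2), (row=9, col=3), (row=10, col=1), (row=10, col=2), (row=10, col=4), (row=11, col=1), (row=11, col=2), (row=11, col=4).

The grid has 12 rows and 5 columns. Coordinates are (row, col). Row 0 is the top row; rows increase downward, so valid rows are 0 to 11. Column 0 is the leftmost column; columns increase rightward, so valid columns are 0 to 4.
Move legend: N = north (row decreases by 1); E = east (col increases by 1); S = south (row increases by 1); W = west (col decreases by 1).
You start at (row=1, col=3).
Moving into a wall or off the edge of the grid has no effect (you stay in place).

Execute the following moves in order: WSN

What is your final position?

Answer: Final position: (row=1, col=3)

Derivation:
Start: (row=1, col=3)
  W (west): blocked, stay at (row=1, col=3)
  S (south): (row=1, col=3) -> (row=2, col=3)
  N (north): (row=2, col=3) -> (row=1, col=3)
Final: (row=1, col=3)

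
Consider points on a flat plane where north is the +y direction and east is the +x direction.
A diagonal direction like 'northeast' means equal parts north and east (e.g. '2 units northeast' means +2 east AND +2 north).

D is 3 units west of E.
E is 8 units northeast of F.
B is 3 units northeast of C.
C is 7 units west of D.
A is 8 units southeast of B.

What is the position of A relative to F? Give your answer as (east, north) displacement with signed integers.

Answer: A is at (east=9, north=3) relative to F.

Derivation:
Place F at the origin (east=0, north=0).
  E is 8 units northeast of F: delta (east=+8, north=+8); E at (east=8, north=8).
  D is 3 units west of E: delta (east=-3, north=+0); D at (east=5, north=8).
  C is 7 units west of D: delta (east=-7, north=+0); C at (east=-2, north=8).
  B is 3 units northeast of C: delta (east=+3, north=+3); B at (east=1, north=11).
  A is 8 units southeast of B: delta (east=+8, north=-8); A at (east=9, north=3).
Therefore A relative to F: (east=9, north=3).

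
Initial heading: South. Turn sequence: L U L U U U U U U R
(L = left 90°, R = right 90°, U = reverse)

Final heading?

Answer: Final heading: West

Derivation:
Start: South
  L (left (90° counter-clockwise)) -> East
  U (U-turn (180°)) -> West
  L (left (90° counter-clockwise)) -> South
  U (U-turn (180°)) -> North
  U (U-turn (180°)) -> South
  U (U-turn (180°)) -> North
  U (U-turn (180°)) -> South
  U (U-turn (180°)) -> North
  U (U-turn (180°)) -> South
  R (right (90° clockwise)) -> West
Final: West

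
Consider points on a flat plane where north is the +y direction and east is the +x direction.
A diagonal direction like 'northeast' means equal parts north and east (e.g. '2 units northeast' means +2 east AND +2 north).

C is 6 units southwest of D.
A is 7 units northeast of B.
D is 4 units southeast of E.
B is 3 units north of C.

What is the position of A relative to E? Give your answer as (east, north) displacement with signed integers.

Place E at the origin (east=0, north=0).
  D is 4 units southeast of E: delta (east=+4, north=-4); D at (east=4, north=-4).
  C is 6 units southwest of D: delta (east=-6, north=-6); C at (east=-2, north=-10).
  B is 3 units north of C: delta (east=+0, north=+3); B at (east=-2, north=-7).
  A is 7 units northeast of B: delta (east=+7, north=+7); A at (east=5, north=0).
Therefore A relative to E: (east=5, north=0).

Answer: A is at (east=5, north=0) relative to E.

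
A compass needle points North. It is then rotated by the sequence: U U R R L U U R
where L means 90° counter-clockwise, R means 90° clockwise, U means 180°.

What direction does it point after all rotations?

Start: North
  U (U-turn (180°)) -> South
  U (U-turn (180°)) -> North
  R (right (90° clockwise)) -> East
  R (right (90° clockwise)) -> South
  L (left (90° counter-clockwise)) -> East
  U (U-turn (180°)) -> West
  U (U-turn (180°)) -> East
  R (right (90° clockwise)) -> South
Final: South

Answer: Final heading: South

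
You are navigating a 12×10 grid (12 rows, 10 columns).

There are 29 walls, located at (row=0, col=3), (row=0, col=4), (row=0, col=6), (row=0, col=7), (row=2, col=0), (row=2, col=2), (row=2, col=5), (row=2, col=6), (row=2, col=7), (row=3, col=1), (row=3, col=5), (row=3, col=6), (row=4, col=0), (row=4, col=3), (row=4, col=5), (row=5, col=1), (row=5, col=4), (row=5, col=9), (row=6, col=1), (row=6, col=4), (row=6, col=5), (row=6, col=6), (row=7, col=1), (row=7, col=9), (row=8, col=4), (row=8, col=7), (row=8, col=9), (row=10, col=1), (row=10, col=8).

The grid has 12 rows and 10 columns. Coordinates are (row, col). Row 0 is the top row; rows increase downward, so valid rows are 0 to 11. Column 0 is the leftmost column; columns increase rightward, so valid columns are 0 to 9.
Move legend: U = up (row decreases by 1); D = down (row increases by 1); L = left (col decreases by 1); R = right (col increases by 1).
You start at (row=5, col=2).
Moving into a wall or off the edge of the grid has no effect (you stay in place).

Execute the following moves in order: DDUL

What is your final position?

Answer: Final position: (row=6, col=2)

Derivation:
Start: (row=5, col=2)
  D (down): (row=5, col=2) -> (row=6, col=2)
  D (down): (row=6, col=2) -> (row=7, col=2)
  U (up): (row=7, col=2) -> (row=6, col=2)
  L (left): blocked, stay at (row=6, col=2)
Final: (row=6, col=2)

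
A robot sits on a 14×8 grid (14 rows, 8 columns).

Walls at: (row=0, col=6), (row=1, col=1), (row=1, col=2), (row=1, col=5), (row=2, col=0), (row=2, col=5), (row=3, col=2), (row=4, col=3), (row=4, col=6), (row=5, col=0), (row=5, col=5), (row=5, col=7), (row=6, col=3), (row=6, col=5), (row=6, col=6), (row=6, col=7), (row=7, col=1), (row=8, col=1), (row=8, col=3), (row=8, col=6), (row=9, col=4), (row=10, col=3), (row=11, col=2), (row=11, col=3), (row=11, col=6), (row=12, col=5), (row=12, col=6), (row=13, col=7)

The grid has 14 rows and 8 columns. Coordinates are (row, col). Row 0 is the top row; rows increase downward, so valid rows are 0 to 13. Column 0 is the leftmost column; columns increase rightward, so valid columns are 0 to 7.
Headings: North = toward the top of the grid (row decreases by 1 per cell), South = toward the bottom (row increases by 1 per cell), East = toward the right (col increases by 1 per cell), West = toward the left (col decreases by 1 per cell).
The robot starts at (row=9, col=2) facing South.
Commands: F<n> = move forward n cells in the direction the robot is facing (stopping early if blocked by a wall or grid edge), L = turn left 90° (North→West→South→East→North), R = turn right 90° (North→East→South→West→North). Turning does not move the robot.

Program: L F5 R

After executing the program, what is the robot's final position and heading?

Start: (row=9, col=2), facing South
  L: turn left, now facing East
  F5: move forward 1/5 (blocked), now at (row=9, col=3)
  R: turn right, now facing South
Final: (row=9, col=3), facing South

Answer: Final position: (row=9, col=3), facing South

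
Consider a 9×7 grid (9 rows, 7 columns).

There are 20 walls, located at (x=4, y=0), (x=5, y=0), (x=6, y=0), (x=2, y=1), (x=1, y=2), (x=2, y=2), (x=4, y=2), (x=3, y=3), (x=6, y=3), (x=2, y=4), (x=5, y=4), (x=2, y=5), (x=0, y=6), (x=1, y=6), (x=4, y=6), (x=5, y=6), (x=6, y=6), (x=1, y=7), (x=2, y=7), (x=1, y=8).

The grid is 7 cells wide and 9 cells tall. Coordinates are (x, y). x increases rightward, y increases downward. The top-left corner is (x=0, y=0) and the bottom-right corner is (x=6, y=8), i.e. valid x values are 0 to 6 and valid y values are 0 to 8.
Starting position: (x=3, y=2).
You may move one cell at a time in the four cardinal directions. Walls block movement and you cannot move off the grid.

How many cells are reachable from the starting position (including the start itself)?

Answer: Reachable cells: 41

Derivation:
BFS flood-fill from (x=3, y=2):
  Distance 0: (x=3, y=2)
  Distance 1: (x=3, y=1)
  Distance 2: (x=3, y=0), (x=4, y=1)
  Distance 3: (x=2, y=0), (x=5, y=1)
  Distance 4: (x=1, y=0), (x=6, y=1), (x=5, y=2)
  Distance 5: (x=0, y=0), (x=1, y=1), (x=6, y=2), (x=5, y=3)
  Distance 6: (x=0, y=1), (x=4, y=3)
  Distance 7: (x=0, y=2), (x=4, y=4)
  Distance 8: (x=0, y=3), (x=3, y=4), (x=4, y=5)
  Distance 9: (x=1, y=3), (x=0, y=4), (x=3, y=5), (x=5, y=5)
  Distance 10: (x=2, y=3), (x=1, y=4), (x=0, y=5), (x=6, y=5), (x=3, y=6)
  Distance 11: (x=6, y=4), (x=1, y=5), (x=2, y=6), (x=3, y=7)
  Distance 12: (x=4, y=7), (x=3, y=8)
  Distance 13: (x=5, y=7), (x=2, y=8), (x=4, y=8)
  Distance 14: (x=6, y=7), (x=5, y=8)
  Distance 15: (x=6, y=8)
Total reachable: 41 (grid has 43 open cells total)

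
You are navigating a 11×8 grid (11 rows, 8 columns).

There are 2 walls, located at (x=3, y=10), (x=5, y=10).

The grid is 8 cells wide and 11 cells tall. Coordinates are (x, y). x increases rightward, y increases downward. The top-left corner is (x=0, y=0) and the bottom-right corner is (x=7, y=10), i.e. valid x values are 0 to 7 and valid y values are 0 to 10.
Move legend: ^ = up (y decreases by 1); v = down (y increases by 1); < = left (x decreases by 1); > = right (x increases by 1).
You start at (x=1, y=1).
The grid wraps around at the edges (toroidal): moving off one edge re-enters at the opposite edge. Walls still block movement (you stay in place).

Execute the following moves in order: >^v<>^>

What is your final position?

Start: (x=1, y=1)
  > (right): (x=1, y=1) -> (x=2, y=1)
  ^ (up): (x=2, y=1) -> (x=2, y=0)
  v (down): (x=2, y=0) -> (x=2, y=1)
  < (left): (x=2, y=1) -> (x=1, y=1)
  > (right): (x=1, y=1) -> (x=2, y=1)
  ^ (up): (x=2, y=1) -> (x=2, y=0)
  > (right): (x=2, y=0) -> (x=3, y=0)
Final: (x=3, y=0)

Answer: Final position: (x=3, y=0)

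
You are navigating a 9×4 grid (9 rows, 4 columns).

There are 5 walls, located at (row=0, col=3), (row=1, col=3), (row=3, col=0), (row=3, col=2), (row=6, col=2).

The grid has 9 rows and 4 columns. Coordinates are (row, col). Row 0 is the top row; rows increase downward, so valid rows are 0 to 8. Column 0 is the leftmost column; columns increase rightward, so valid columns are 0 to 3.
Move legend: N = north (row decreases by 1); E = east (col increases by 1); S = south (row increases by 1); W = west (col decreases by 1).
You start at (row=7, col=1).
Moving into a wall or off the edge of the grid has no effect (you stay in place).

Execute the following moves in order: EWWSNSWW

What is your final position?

Answer: Final position: (row=8, col=0)

Derivation:
Start: (row=7, col=1)
  E (east): (row=7, col=1) -> (row=7, col=2)
  W (west): (row=7, col=2) -> (row=7, col=1)
  W (west): (row=7, col=1) -> (row=7, col=0)
  S (south): (row=7, col=0) -> (row=8, col=0)
  N (north): (row=8, col=0) -> (row=7, col=0)
  S (south): (row=7, col=0) -> (row=8, col=0)
  W (west): blocked, stay at (row=8, col=0)
  W (west): blocked, stay at (row=8, col=0)
Final: (row=8, col=0)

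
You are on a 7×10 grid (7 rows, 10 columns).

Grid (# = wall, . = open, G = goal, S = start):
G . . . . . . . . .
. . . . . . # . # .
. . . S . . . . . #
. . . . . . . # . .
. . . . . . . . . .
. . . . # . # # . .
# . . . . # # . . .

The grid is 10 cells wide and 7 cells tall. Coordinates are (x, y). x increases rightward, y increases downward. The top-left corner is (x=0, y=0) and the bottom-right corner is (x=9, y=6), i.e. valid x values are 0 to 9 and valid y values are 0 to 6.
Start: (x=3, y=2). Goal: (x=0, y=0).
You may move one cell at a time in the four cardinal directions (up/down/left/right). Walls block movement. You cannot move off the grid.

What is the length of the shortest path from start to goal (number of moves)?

BFS from (x=3, y=2) until reaching (x=0, y=0):
  Distance 0: (x=3, y=2)
  Distance 1: (x=3, y=1), (x=2, y=2), (x=4, y=2), (x=3, y=3)
  Distance 2: (x=3, y=0), (x=2, y=1), (x=4, y=1), (x=1, y=2), (x=5, y=2), (x=2, y=3), (x=4, y=3), (x=3, y=4)
  Distance 3: (x=2, y=0), (x=4, y=0), (x=1, y=1), (x=5, y=1), (x=0, y=2), (x=6, y=2), (x=1, y=3), (x=5, y=3), (x=2, y=4), (x=4, y=4), (x=3, y=5)
  Distance 4: (x=1, y=0), (x=5, y=0), (x=0, y=1), (x=7, y=2), (x=0, y=3), (x=6, y=3), (x=1, y=4), (x=5, y=4), (x=2, y=5), (x=3, y=6)
  Distance 5: (x=0, y=0), (x=6, y=0), (x=7, y=1), (x=8, y=2), (x=0, y=4), (x=6, y=4), (x=1, y=5), (x=5, y=5), (x=2, y=6), (x=4, y=6)  <- goal reached here
One shortest path (5 moves): (x=3, y=2) -> (x=2, y=2) -> (x=1, y=2) -> (x=0, y=2) -> (x=0, y=1) -> (x=0, y=0)

Answer: Shortest path length: 5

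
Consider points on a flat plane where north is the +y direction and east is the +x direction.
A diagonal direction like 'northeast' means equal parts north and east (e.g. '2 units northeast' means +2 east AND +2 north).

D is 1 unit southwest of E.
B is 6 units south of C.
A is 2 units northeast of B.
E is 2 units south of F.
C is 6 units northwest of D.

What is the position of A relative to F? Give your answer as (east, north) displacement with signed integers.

Answer: A is at (east=-5, north=-1) relative to F.

Derivation:
Place F at the origin (east=0, north=0).
  E is 2 units south of F: delta (east=+0, north=-2); E at (east=0, north=-2).
  D is 1 unit southwest of E: delta (east=-1, north=-1); D at (east=-1, north=-3).
  C is 6 units northwest of D: delta (east=-6, north=+6); C at (east=-7, north=3).
  B is 6 units south of C: delta (east=+0, north=-6); B at (east=-7, north=-3).
  A is 2 units northeast of B: delta (east=+2, north=+2); A at (east=-5, north=-1).
Therefore A relative to F: (east=-5, north=-1).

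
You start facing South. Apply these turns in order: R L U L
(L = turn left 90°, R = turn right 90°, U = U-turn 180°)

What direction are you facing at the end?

Start: South
  R (right (90° clockwise)) -> West
  L (left (90° counter-clockwise)) -> South
  U (U-turn (180°)) -> North
  L (left (90° counter-clockwise)) -> West
Final: West

Answer: Final heading: West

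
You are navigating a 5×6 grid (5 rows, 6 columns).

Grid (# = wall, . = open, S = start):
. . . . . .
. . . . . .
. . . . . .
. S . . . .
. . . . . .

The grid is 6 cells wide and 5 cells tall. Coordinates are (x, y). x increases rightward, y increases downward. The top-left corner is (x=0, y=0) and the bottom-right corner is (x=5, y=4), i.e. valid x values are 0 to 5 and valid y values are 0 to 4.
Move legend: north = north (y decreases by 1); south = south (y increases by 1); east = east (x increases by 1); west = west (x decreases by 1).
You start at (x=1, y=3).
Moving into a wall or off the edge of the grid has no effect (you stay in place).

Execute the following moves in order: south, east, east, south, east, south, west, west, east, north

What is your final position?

Answer: Final position: (x=3, y=3)

Derivation:
Start: (x=1, y=3)
  south (south): (x=1, y=3) -> (x=1, y=4)
  east (east): (x=1, y=4) -> (x=2, y=4)
  east (east): (x=2, y=4) -> (x=3, y=4)
  south (south): blocked, stay at (x=3, y=4)
  east (east): (x=3, y=4) -> (x=4, y=4)
  south (south): blocked, stay at (x=4, y=4)
  west (west): (x=4, y=4) -> (x=3, y=4)
  west (west): (x=3, y=4) -> (x=2, y=4)
  east (east): (x=2, y=4) -> (x=3, y=4)
  north (north): (x=3, y=4) -> (x=3, y=3)
Final: (x=3, y=3)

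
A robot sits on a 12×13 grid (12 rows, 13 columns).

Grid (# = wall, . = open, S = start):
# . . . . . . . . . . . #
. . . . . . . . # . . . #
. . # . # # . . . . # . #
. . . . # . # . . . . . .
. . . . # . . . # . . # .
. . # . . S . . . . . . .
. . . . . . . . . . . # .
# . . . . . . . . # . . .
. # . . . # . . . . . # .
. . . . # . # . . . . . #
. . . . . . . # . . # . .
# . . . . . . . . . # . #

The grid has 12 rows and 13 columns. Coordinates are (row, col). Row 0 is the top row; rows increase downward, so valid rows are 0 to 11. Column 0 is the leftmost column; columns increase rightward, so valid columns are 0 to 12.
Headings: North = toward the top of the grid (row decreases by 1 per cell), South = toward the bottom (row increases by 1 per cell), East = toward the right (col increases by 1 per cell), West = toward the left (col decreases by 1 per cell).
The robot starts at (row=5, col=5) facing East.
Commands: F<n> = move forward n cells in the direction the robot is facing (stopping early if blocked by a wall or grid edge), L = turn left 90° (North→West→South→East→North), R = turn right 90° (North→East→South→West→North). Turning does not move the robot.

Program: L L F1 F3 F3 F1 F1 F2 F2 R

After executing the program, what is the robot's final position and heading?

Answer: Final position: (row=5, col=3), facing North

Derivation:
Start: (row=5, col=5), facing East
  L: turn left, now facing North
  L: turn left, now facing West
  F1: move forward 1, now at (row=5, col=4)
  F3: move forward 1/3 (blocked), now at (row=5, col=3)
  F3: move forward 0/3 (blocked), now at (row=5, col=3)
  F1: move forward 0/1 (blocked), now at (row=5, col=3)
  F1: move forward 0/1 (blocked), now at (row=5, col=3)
  F2: move forward 0/2 (blocked), now at (row=5, col=3)
  F2: move forward 0/2 (blocked), now at (row=5, col=3)
  R: turn right, now facing North
Final: (row=5, col=3), facing North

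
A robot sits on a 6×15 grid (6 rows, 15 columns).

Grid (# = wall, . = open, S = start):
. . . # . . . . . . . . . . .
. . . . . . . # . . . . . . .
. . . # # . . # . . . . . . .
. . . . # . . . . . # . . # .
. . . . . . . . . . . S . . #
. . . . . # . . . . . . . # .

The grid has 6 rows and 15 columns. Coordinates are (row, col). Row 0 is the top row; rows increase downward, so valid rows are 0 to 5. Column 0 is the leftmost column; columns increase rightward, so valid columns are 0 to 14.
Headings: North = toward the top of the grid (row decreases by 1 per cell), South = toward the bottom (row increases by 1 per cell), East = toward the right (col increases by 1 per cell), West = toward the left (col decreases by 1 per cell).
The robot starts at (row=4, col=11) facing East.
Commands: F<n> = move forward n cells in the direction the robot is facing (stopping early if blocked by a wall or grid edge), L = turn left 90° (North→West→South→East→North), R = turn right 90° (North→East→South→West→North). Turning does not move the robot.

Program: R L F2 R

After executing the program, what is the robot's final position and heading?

Start: (row=4, col=11), facing East
  R: turn right, now facing South
  L: turn left, now facing East
  F2: move forward 2, now at (row=4, col=13)
  R: turn right, now facing South
Final: (row=4, col=13), facing South

Answer: Final position: (row=4, col=13), facing South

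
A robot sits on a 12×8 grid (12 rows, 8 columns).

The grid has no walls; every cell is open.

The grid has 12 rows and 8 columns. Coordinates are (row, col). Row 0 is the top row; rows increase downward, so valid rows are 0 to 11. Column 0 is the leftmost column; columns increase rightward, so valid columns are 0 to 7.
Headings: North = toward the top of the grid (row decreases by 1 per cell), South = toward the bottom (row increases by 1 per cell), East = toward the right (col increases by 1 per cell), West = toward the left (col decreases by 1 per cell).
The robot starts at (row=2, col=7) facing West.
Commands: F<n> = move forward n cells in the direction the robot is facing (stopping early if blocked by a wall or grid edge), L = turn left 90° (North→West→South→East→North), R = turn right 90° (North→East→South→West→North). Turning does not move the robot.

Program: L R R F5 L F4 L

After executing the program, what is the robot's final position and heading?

Answer: Final position: (row=0, col=3), facing South

Derivation:
Start: (row=2, col=7), facing West
  L: turn left, now facing South
  R: turn right, now facing West
  R: turn right, now facing North
  F5: move forward 2/5 (blocked), now at (row=0, col=7)
  L: turn left, now facing West
  F4: move forward 4, now at (row=0, col=3)
  L: turn left, now facing South
Final: (row=0, col=3), facing South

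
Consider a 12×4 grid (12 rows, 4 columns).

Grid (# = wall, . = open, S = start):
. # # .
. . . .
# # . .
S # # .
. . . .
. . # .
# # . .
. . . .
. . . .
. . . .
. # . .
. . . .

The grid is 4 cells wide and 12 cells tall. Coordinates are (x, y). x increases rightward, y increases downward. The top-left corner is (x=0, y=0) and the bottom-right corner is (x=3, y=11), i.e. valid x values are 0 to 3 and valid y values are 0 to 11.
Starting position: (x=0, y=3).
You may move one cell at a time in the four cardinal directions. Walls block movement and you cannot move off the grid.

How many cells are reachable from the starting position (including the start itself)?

Answer: Reachable cells: 38

Derivation:
BFS flood-fill from (x=0, y=3):
  Distance 0: (x=0, y=3)
  Distance 1: (x=0, y=4)
  Distance 2: (x=1, y=4), (x=0, y=5)
  Distance 3: (x=2, y=4), (x=1, y=5)
  Distance 4: (x=3, y=4)
  Distance 5: (x=3, y=3), (x=3, y=5)
  Distance 6: (x=3, y=2), (x=3, y=6)
  Distance 7: (x=3, y=1), (x=2, y=2), (x=2, y=6), (x=3, y=7)
  Distance 8: (x=3, y=0), (x=2, y=1), (x=2, y=7), (x=3, y=8)
  Distance 9: (x=1, y=1), (x=1, y=7), (x=2, y=8), (x=3, y=9)
  Distance 10: (x=0, y=1), (x=0, y=7), (x=1, y=8), (x=2, y=9), (x=3, y=10)
  Distance 11: (x=0, y=0), (x=0, y=8), (x=1, y=9), (x=2, y=10), (x=3, y=11)
  Distance 12: (x=0, y=9), (x=2, y=11)
  Distance 13: (x=0, y=10), (x=1, y=11)
  Distance 14: (x=0, y=11)
Total reachable: 38 (grid has 38 open cells total)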